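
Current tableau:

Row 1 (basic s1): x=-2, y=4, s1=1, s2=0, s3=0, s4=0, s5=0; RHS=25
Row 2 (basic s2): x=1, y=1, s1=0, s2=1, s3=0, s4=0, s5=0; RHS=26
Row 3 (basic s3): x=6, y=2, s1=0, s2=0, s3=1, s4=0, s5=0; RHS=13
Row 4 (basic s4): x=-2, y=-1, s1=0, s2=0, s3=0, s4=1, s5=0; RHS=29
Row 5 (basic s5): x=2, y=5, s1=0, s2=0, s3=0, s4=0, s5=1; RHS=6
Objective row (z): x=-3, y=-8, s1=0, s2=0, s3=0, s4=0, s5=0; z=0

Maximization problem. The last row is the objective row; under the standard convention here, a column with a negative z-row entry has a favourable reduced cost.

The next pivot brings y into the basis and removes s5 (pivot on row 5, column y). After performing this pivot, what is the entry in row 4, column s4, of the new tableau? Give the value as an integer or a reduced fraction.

1

Pivot element is row 5, column y: 5.
Normalize row 5: new (row 5, s4) = 0/5 = 0.
row 4 ← row 4 − (-1)·(new row 5): 1 − (-1)·0 = 1.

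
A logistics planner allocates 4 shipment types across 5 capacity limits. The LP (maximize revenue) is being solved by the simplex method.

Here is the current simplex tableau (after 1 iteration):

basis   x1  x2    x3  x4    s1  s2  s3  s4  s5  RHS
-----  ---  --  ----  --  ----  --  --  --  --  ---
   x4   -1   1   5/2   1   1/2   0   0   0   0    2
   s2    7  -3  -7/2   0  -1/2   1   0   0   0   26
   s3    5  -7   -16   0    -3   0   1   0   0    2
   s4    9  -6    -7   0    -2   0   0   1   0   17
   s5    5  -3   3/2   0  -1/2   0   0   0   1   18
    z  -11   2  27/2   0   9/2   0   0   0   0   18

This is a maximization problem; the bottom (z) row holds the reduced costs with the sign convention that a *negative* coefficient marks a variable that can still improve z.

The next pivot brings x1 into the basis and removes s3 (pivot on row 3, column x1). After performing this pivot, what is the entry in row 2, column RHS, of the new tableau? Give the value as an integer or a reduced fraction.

Pivot element is row 3, column x1: 5.
Normalize row 3: new (row 3, RHS) = 2/5 = 2/5.
row 2 ← row 2 − 7·(new row 3): 26 − 7·(2/5) = 116/5.

116/5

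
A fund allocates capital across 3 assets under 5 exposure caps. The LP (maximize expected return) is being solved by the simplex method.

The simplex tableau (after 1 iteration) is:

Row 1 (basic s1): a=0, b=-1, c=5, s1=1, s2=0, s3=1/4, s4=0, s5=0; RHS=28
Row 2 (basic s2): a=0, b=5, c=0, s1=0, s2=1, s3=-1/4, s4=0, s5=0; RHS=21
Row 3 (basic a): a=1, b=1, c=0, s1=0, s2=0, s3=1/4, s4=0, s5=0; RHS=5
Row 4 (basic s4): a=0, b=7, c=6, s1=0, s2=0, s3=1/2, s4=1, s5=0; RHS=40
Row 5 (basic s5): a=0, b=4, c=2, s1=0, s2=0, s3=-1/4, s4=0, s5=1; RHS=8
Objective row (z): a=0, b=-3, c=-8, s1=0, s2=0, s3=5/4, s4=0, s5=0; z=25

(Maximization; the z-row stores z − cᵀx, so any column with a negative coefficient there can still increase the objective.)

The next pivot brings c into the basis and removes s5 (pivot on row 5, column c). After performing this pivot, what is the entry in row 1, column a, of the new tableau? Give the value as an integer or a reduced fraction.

0

Pivot element is row 5, column c: 2.
Normalize row 5: new (row 5, a) = 0/2 = 0.
row 1 ← row 1 − 5·(new row 5): 0 − 5·0 = 0.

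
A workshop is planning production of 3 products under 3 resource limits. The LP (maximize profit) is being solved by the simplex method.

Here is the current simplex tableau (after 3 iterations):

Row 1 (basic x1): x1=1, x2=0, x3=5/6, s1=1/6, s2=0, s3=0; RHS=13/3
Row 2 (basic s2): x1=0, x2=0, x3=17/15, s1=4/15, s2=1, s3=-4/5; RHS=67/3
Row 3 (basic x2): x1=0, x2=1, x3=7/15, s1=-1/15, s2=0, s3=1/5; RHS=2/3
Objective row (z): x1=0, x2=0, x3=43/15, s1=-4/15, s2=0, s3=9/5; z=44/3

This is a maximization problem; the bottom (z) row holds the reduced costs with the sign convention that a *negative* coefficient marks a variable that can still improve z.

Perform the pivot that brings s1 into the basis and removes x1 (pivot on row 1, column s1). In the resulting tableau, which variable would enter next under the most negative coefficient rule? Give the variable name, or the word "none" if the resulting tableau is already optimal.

none

Pivot element 1/6. New z-row = old z-row − (-4/15)·(row 1/(1/6)).
Updated z-row coefficients: x1: 8/5, x2: 0, x3: 21/5, s1: 0, s2: 0, s3: 9/5.
No coefficient is strictly negative; the tableau after this pivot is optimal.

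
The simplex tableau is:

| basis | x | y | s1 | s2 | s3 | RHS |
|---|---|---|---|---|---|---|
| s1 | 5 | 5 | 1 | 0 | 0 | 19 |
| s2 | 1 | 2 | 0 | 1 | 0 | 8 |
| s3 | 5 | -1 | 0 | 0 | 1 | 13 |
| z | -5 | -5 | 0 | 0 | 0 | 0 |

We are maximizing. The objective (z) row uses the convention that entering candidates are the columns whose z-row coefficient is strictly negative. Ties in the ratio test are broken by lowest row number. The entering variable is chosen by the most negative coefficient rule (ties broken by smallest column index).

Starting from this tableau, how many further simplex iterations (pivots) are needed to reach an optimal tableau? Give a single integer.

2

pivot: x in, s3 out → z = 13
pivot: y in, s1 out → z = 19
No improving column remains; optimal.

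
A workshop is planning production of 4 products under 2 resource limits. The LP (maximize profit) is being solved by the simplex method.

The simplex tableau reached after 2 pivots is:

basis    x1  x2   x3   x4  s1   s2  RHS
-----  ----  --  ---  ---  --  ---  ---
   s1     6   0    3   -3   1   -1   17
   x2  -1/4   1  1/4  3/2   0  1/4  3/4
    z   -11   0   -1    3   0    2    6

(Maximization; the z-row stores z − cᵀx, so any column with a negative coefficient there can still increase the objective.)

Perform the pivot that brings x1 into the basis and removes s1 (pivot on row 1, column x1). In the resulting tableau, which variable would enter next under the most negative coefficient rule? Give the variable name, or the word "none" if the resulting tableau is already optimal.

x4

Pivot element 6. New z-row = old z-row − (-11)·(row 1/6).
Updated z-row coefficients: x1: 0, x2: 0, x3: 9/2, x4: -5/2, s1: 11/6, s2: 1/6.
The most negative is -5/2 in column x4, so x4 would enter next.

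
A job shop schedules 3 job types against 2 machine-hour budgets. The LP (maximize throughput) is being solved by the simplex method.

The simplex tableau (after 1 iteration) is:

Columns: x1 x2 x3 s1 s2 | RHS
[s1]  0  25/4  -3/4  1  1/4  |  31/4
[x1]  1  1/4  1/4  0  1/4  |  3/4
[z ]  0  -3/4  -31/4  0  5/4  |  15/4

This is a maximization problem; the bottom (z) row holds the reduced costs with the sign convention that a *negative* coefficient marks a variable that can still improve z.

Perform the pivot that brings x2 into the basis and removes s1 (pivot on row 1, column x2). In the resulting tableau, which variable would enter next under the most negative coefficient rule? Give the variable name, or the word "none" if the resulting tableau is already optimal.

x3

Pivot element 25/4. New z-row = old z-row − (-3/4)·(row 1/(25/4)).
Updated z-row coefficients: x1: 0, x2: 0, x3: -196/25, s1: 3/25, s2: 32/25.
The most negative is -196/25 in column x3, so x3 would enter next.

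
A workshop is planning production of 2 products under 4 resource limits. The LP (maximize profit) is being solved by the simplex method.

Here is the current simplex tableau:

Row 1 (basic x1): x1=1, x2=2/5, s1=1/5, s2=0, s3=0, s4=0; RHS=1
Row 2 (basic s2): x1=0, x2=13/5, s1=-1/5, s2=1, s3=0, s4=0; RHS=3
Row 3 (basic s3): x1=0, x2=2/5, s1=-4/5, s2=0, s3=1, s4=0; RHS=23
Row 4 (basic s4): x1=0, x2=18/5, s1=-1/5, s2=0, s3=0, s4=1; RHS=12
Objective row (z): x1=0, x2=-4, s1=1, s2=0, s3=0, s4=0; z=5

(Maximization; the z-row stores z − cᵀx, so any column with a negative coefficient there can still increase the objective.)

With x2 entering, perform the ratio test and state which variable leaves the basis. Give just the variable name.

Ratios: row 1 (x1): 1/(2/5) = 5/2; row 2 (s2): 3/(13/5) = 15/13; row 3 (s3): 23/(2/5) = 115/2; row 4 (s4): 12/(18/5) = 10/3.
Minimum ratio 15/13 is in the s2 row, so s2 leaves.

s2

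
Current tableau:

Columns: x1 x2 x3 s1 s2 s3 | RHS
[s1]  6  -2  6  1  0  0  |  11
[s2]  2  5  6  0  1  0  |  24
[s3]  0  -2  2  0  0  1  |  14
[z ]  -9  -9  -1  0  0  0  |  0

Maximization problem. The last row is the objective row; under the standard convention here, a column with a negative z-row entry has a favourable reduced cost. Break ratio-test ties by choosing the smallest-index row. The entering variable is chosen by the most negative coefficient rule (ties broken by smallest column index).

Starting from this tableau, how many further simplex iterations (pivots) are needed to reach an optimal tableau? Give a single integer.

pivot: x1 in, s1 out → z = 33/2
pivot: x2 in, s2 out → z = 2025/34
No improving column remains; optimal.

2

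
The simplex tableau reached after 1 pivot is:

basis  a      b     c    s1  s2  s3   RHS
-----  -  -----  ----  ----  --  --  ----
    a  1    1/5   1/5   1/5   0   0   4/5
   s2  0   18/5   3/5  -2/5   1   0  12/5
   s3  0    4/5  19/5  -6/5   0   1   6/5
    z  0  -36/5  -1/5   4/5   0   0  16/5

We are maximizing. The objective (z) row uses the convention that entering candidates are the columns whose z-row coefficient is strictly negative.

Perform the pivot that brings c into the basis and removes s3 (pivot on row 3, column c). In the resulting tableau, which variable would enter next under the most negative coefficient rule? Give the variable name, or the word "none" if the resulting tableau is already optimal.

Pivot element 19/5. New z-row = old z-row − (-1/5)·(row 3/(19/5)).
Updated z-row coefficients: a: 0, b: -136/19, c: 0, s1: 14/19, s2: 0, s3: 1/19.
The most negative is -136/19 in column b, so b would enter next.

b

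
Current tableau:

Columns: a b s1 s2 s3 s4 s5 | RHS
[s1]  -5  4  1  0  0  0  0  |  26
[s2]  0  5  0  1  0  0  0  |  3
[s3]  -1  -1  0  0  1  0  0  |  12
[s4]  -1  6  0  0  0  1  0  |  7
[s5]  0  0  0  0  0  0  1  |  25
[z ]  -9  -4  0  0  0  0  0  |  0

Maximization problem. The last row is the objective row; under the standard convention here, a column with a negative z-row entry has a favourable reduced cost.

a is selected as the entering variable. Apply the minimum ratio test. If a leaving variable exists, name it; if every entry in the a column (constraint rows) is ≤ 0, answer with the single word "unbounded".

a-column entries: row 1: -5, row 2: 0, row 3: -1, row 4: -1, row 5: 0. All ≤ 0, so a can increase without bound; the LP is unbounded in this direction.

unbounded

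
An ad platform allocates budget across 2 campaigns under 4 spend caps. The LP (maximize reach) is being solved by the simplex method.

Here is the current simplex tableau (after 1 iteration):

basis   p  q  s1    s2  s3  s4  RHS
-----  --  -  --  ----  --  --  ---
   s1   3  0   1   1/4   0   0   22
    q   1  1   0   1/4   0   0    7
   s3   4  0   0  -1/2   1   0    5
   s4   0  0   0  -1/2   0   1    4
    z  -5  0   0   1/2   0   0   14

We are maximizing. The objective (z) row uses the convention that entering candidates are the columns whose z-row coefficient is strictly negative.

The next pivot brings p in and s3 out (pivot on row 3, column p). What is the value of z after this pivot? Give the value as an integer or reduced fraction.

Minimum ratio for p: 5/4 = 5/4.
z changes by −(z-row coeff of p)·ratio = −(-5)·(5/4) = 25/4.
New z = 14 + (25/4) = 81/4.

81/4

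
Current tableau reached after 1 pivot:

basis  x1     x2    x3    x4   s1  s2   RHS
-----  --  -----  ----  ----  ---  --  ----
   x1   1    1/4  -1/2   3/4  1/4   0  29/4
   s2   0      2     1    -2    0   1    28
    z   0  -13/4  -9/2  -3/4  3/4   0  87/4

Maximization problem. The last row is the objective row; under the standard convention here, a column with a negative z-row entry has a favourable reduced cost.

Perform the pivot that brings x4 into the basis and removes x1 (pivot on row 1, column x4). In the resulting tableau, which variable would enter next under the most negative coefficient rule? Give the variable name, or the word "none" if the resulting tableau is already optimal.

Pivot element 3/4. New z-row = old z-row − (-3/4)·(row 1/(3/4)).
Updated z-row coefficients: x1: 1, x2: -3, x3: -5, x4: 0, s1: 1, s2: 0.
The most negative is -5 in column x3, so x3 would enter next.

x3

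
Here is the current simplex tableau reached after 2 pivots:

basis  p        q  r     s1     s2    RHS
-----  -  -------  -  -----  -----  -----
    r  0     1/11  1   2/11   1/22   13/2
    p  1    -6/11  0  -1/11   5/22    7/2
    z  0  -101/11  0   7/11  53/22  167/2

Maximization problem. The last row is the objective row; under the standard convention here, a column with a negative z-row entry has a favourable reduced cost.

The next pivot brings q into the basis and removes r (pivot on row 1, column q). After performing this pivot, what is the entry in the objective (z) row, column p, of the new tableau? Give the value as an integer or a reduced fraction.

Pivot element is row 1, column q: 1/11.
Normalize row 1: new (row 1, p) = 0/(1/11) = 0.
z-row ← z-row − (-101/11)·(new row 1): 0 − (-101/11)·0 = 0.

0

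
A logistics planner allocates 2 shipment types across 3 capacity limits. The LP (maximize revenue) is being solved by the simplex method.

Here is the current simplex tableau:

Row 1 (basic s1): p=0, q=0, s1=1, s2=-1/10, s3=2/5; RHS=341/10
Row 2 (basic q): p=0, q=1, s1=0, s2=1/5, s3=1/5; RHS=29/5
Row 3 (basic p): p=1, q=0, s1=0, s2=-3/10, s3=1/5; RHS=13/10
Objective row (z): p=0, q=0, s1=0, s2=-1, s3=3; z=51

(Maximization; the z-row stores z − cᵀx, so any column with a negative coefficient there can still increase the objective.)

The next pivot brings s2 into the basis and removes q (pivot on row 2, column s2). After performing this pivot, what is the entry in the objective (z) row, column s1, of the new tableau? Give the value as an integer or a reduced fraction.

0

Pivot element is row 2, column s2: 1/5.
Normalize row 2: new (row 2, s1) = 0/(1/5) = 0.
z-row ← z-row − (-1)·(new row 2): 0 − (-1)·0 = 0.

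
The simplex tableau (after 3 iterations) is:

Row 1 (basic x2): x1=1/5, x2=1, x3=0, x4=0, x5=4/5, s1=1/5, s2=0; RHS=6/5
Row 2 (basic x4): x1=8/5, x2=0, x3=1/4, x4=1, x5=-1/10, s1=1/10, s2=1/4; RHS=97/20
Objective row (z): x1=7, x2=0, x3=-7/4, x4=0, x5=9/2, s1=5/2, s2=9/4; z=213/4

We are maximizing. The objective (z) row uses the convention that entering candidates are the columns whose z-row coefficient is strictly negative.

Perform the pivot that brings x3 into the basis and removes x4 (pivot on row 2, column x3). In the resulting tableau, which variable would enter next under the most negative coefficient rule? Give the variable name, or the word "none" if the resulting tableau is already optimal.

none

Pivot element 1/4. New z-row = old z-row − (-7/4)·(row 2/(1/4)).
Updated z-row coefficients: x1: 91/5, x2: 0, x3: 0, x4: 7, x5: 19/5, s1: 16/5, s2: 4.
No coefficient is strictly negative; the tableau after this pivot is optimal.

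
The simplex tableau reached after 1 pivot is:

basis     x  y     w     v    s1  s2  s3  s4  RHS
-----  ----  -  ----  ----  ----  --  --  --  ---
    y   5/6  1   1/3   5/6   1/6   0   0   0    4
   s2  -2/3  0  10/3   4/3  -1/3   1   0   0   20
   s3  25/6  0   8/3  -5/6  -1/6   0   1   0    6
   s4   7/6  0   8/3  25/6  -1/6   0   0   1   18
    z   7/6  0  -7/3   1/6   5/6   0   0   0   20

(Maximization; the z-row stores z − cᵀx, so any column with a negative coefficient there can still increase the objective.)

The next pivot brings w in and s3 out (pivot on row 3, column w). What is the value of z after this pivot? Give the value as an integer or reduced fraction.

Minimum ratio for w: 6/(8/3) = 9/4.
z changes by −(z-row coeff of w)·ratio = −(-7/3)·(9/4) = 21/4.
New z = 20 + (21/4) = 101/4.

101/4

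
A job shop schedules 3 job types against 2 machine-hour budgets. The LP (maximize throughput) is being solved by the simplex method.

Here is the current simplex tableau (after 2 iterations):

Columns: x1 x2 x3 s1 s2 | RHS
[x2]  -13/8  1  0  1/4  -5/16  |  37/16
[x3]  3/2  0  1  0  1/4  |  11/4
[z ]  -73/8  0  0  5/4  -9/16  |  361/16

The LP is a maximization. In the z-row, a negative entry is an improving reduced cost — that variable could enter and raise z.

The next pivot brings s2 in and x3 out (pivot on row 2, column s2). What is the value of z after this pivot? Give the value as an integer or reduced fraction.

Minimum ratio for s2: (11/4)/(1/4) = 11.
z changes by −(z-row coeff of s2)·ratio = −(-9/16)·11 = 99/16.
New z = 361/16 + (99/16) = 115/4.

115/4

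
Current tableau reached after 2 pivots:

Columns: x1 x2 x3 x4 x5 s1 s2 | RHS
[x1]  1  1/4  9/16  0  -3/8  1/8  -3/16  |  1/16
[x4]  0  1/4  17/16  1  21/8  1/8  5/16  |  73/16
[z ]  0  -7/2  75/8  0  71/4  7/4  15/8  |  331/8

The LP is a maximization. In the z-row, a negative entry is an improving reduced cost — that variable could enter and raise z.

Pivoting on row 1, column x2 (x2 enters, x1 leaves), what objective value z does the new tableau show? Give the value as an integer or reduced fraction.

169/4

Minimum ratio for x2: (1/16)/(1/4) = 1/4.
z changes by −(z-row coeff of x2)·ratio = −(-7/2)·(1/4) = 7/8.
New z = 331/8 + (7/8) = 169/4.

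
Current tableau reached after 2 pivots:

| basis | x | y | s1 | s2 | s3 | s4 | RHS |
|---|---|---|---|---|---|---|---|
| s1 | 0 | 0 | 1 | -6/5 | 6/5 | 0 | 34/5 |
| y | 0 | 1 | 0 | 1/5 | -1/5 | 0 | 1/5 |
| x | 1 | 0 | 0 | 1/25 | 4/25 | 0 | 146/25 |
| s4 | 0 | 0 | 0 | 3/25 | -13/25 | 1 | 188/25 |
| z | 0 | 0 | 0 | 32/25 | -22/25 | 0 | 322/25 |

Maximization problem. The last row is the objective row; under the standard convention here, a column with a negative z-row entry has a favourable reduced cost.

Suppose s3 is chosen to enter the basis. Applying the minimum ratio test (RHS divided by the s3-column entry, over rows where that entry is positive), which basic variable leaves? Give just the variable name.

Ratios: row 1 (s1): (34/5)/(6/5) = 17/3; row 2 (y): entry -1/5 ≤ 0, skip; row 3 (x): (146/25)/(4/25) = 73/2; row 4 (s4): entry -13/25 ≤ 0, skip.
Minimum ratio 17/3 is in the s1 row, so s1 leaves.

s1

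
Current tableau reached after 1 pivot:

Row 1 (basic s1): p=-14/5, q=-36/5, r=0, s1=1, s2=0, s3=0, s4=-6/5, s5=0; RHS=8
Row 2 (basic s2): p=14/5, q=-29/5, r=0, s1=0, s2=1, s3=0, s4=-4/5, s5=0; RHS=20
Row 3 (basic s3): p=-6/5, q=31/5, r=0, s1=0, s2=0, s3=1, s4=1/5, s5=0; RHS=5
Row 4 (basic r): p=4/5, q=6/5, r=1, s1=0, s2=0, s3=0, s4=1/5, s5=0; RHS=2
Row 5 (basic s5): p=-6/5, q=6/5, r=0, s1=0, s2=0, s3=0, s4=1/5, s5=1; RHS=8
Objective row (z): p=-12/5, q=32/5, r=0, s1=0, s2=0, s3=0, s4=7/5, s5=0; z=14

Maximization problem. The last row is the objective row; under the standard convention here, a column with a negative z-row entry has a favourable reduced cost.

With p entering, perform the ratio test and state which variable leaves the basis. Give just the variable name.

r

Ratios: row 1 (s1): entry -14/5 ≤ 0, skip; row 2 (s2): 20/(14/5) = 50/7; row 3 (s3): entry -6/5 ≤ 0, skip; row 4 (r): 2/(4/5) = 5/2; row 5 (s5): entry -6/5 ≤ 0, skip.
Minimum ratio 5/2 is in the r row, so r leaves.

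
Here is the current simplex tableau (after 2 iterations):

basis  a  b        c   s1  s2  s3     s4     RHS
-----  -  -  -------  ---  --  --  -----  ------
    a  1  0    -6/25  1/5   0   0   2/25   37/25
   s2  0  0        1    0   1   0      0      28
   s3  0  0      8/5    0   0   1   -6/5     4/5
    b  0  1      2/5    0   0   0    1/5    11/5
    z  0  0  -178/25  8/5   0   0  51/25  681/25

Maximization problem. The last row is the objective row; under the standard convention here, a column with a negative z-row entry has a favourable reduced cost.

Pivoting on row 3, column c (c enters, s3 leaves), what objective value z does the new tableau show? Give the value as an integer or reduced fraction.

154/5

Minimum ratio for c: (4/5)/(8/5) = 1/2.
z changes by −(z-row coeff of c)·ratio = −(-178/25)·(1/2) = 89/25.
New z = 681/25 + (89/25) = 154/5.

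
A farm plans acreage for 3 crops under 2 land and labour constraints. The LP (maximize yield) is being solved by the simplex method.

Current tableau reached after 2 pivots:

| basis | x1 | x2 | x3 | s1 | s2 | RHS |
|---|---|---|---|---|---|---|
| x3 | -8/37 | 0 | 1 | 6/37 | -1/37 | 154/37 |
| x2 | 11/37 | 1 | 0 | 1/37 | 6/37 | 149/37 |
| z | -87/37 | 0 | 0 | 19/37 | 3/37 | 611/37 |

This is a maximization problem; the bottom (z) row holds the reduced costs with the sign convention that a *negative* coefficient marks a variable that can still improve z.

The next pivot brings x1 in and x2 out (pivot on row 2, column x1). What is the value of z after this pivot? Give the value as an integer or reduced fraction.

Minimum ratio for x1: (149/37)/(11/37) = 149/11.
z changes by −(z-row coeff of x1)·ratio = −(-87/37)·(149/11) = 12963/407.
New z = 611/37 + (12963/407) = 532/11.

532/11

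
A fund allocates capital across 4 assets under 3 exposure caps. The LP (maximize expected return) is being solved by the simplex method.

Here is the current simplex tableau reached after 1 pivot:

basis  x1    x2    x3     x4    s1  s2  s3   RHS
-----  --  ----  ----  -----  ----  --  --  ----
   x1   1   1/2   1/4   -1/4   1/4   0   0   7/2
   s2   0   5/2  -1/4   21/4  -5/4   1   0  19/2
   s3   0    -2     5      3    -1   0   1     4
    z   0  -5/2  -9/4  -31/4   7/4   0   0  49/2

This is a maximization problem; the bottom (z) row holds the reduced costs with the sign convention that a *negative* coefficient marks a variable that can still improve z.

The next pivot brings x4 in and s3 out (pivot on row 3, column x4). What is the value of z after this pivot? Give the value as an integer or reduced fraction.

Minimum ratio for x4: 4/3 = 4/3.
z changes by −(z-row coeff of x4)·ratio = −(-31/4)·(4/3) = 31/3.
New z = 49/2 + (31/3) = 209/6.

209/6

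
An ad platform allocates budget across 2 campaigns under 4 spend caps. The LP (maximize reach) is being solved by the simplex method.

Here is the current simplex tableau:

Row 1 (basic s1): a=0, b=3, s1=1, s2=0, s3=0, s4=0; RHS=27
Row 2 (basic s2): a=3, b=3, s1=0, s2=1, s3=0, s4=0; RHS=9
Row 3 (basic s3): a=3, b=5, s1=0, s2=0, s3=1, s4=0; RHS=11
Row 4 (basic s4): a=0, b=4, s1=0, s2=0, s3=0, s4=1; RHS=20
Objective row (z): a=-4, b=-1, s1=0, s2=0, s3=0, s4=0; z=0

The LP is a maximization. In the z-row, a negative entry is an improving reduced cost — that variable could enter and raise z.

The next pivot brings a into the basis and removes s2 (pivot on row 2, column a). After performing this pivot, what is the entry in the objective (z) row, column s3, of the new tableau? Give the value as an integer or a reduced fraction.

0

Pivot element is row 2, column a: 3.
Normalize row 2: new (row 2, s3) = 0/3 = 0.
z-row ← z-row − (-4)·(new row 2): 0 − (-4)·0 = 0.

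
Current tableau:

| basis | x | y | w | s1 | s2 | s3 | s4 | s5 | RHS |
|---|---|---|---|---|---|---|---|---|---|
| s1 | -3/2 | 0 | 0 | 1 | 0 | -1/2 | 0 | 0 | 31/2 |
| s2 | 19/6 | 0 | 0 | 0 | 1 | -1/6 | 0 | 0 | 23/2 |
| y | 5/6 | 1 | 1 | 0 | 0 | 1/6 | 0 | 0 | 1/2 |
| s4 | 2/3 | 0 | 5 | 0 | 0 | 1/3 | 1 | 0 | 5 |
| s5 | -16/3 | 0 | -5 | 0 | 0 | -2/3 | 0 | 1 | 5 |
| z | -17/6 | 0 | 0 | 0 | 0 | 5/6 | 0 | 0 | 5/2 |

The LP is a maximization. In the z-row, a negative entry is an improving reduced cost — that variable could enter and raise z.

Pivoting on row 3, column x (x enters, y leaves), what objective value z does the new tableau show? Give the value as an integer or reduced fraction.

21/5

Minimum ratio for x: (1/2)/(5/6) = 3/5.
z changes by −(z-row coeff of x)·ratio = −(-17/6)·(3/5) = 17/10.
New z = 5/2 + (17/10) = 21/5.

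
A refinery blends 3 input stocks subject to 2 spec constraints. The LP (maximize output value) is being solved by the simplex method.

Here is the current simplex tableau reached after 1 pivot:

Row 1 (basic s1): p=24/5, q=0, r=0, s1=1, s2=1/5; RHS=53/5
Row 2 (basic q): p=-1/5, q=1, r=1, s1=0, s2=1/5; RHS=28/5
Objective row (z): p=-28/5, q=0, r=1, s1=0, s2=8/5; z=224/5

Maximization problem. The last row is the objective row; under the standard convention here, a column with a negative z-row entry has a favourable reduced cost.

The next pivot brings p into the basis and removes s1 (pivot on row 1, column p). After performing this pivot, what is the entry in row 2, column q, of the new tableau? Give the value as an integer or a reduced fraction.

1

Pivot element is row 1, column p: 24/5.
Normalize row 1: new (row 1, q) = 0/(24/5) = 0.
row 2 ← row 2 − (-1/5)·(new row 1): 1 − (-1/5)·0 = 1.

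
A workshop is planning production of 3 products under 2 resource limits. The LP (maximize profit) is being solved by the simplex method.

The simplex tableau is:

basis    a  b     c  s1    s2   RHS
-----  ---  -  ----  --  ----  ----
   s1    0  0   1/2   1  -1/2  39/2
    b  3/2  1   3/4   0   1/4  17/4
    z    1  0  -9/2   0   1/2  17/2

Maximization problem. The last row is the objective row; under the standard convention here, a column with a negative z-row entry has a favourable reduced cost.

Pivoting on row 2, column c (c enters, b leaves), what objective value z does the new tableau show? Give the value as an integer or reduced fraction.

Minimum ratio for c: (17/4)/(3/4) = 17/3.
z changes by −(z-row coeff of c)·ratio = −(-9/2)·(17/3) = 51/2.
New z = 17/2 + (51/2) = 34.

34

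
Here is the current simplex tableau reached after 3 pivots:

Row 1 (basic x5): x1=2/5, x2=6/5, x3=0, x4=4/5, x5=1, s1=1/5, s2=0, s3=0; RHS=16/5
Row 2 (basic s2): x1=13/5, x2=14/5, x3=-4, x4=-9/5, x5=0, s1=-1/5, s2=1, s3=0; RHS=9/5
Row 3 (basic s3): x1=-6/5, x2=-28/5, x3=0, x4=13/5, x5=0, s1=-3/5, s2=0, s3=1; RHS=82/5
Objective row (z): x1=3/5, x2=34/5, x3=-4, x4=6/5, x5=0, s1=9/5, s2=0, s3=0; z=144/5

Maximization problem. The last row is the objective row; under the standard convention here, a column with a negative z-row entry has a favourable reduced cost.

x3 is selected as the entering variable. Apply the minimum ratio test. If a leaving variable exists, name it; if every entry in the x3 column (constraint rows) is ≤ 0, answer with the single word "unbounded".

x3-column entries: row 1: 0, row 2: -4, row 3: 0. All ≤ 0, so x3 can increase without bound; the LP is unbounded in this direction.

unbounded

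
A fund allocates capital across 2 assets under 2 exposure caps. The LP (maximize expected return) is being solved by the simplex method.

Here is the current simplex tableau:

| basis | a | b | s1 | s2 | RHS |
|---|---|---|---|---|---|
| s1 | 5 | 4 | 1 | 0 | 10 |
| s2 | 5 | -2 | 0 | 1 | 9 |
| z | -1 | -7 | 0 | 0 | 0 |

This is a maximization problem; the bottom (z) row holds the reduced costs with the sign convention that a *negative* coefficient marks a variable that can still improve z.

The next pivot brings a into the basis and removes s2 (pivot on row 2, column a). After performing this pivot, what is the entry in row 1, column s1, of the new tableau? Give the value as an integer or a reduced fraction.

1

Pivot element is row 2, column a: 5.
Normalize row 2: new (row 2, s1) = 0/5 = 0.
row 1 ← row 1 − 5·(new row 2): 1 − 5·0 = 1.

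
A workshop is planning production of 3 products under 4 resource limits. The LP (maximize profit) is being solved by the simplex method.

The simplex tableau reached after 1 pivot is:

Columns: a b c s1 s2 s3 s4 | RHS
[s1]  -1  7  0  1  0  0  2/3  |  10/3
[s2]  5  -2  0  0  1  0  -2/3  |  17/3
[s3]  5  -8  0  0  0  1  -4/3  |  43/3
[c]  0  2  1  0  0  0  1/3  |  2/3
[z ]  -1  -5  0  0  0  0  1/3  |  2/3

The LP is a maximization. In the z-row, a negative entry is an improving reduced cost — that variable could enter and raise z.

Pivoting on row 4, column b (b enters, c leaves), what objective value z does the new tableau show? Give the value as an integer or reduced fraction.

Minimum ratio for b: (2/3)/2 = 1/3.
z changes by −(z-row coeff of b)·ratio = −(-5)·(1/3) = 5/3.
New z = 2/3 + (5/3) = 7/3.

7/3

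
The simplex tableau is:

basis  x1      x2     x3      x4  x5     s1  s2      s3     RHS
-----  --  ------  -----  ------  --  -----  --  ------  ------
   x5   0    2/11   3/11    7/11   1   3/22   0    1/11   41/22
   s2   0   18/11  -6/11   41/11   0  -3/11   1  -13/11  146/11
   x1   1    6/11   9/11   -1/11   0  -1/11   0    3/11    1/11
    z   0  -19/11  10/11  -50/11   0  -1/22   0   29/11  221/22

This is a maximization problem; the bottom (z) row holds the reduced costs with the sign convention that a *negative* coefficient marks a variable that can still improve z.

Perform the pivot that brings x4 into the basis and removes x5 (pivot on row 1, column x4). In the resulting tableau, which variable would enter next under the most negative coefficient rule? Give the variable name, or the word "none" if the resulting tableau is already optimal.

Pivot element 7/11. New z-row = old z-row − (-50/11)·(row 1/(7/11)).
Updated z-row coefficients: x1: 0, x2: -3/7, x3: 20/7, x4: 0, x5: 50/7, s1: 13/14, s2: 0, s3: 23/7.
The most negative is -3/7 in column x2, so x2 would enter next.

x2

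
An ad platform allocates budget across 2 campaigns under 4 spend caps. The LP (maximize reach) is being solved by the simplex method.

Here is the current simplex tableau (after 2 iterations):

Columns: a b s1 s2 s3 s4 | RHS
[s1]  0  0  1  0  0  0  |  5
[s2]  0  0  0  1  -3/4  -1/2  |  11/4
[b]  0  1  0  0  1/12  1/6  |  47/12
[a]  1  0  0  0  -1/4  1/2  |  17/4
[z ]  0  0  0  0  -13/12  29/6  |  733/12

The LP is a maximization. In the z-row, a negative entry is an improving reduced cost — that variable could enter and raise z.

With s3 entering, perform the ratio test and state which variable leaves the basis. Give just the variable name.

b

Ratios: row 1 (s1): entry 0 ≤ 0, skip; row 2 (s2): entry -3/4 ≤ 0, skip; row 3 (b): (47/12)/(1/12) = 47; row 4 (a): entry -1/4 ≤ 0, skip.
Minimum ratio 47 is in the b row, so b leaves.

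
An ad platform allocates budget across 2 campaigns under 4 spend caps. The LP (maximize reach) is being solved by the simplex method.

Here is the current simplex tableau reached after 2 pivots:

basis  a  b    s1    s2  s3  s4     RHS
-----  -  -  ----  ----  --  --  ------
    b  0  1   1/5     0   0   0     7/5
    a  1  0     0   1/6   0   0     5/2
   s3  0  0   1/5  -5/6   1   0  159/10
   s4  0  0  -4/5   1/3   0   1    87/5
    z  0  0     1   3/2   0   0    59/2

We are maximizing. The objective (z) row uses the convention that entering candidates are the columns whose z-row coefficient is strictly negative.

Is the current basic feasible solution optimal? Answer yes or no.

yes

No objective-row coefficient is strictly negative, so no entering variable exists; the tableau is optimal.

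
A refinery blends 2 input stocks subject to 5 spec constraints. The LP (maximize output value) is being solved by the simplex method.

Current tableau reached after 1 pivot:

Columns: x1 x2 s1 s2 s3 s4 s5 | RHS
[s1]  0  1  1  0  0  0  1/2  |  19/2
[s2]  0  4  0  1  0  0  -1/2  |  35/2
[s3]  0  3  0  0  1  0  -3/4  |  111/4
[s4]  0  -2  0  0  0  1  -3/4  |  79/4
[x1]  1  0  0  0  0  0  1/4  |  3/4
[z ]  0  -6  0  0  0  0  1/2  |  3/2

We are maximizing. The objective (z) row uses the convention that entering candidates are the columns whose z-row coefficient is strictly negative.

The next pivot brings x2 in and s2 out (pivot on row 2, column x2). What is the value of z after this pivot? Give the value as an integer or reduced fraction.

Minimum ratio for x2: (35/2)/4 = 35/8.
z changes by −(z-row coeff of x2)·ratio = −(-6)·(35/8) = 105/4.
New z = 3/2 + (105/4) = 111/4.

111/4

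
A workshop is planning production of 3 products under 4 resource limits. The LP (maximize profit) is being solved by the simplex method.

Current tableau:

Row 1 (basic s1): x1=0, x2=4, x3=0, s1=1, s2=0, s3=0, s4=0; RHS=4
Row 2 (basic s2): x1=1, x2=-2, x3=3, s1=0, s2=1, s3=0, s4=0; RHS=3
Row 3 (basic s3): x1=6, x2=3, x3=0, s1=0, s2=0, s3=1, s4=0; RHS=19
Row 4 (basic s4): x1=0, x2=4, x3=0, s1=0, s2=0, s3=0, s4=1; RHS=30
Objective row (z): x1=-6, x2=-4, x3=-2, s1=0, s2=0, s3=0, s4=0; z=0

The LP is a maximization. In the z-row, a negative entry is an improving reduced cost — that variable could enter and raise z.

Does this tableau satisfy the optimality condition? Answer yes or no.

no

Column x1 has objective-row coefficient -6, which is negative; an improving pivot exists, so not yet optimal.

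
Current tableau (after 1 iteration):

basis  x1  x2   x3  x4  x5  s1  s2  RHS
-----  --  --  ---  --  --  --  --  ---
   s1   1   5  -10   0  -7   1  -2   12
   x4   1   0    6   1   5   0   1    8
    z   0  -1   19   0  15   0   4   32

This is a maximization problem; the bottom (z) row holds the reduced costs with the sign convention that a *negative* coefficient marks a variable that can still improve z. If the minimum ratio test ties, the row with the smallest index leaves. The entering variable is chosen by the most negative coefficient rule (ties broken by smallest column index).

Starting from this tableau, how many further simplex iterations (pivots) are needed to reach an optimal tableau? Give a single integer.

1

pivot: x2 in, s1 out → z = 172/5
No improving column remains; optimal.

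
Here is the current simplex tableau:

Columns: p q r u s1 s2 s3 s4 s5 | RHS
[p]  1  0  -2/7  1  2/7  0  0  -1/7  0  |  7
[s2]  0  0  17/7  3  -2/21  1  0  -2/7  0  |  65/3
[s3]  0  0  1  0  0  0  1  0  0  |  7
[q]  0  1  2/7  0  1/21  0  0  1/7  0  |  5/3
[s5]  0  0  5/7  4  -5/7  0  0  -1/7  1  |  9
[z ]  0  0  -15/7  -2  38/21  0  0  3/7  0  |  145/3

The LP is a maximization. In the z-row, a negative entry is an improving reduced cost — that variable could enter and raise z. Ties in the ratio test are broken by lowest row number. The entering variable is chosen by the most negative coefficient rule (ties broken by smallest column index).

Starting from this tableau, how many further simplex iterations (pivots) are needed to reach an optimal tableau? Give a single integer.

pivot: r in, q out → z = 365/6
pivot: u in, s5 out → z = 253/4
No improving column remains; optimal.

2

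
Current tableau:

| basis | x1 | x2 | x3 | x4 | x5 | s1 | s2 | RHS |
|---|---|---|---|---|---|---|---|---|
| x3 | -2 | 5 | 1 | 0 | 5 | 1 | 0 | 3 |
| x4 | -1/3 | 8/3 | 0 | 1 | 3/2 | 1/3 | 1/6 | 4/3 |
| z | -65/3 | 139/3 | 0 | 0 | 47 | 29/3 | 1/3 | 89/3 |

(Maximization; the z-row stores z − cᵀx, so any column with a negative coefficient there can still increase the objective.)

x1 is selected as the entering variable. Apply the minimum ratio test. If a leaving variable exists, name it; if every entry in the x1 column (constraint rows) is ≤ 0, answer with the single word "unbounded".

x1-column entries: row 1: -2, row 2: -1/3. All ≤ 0, so x1 can increase without bound; the LP is unbounded in this direction.

unbounded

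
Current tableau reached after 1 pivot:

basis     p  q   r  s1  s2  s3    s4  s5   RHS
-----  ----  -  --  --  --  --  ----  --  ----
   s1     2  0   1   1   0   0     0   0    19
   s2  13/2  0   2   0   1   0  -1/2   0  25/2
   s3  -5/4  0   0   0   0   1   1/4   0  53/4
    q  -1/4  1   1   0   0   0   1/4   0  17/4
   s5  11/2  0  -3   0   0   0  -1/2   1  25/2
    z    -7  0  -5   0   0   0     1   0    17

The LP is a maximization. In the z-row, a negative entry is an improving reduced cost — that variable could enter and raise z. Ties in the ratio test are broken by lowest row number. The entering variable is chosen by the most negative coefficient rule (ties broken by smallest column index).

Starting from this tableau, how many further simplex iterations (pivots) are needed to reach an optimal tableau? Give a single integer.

2

pivot: p in, s2 out → z = 396/13
pivot: r in, q out → z = 1203/28
No improving column remains; optimal.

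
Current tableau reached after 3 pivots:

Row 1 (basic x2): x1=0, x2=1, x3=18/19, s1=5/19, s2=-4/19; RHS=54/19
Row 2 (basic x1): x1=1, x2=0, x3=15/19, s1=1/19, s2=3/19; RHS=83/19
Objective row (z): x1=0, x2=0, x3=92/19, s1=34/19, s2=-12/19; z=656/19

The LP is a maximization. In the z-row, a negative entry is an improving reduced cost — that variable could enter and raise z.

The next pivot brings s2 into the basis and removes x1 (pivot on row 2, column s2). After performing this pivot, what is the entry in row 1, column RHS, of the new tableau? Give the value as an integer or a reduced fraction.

26/3

Pivot element is row 2, column s2: 3/19.
Normalize row 2: new (row 2, RHS) = (83/19)/(3/19) = 83/3.
row 1 ← row 1 − (-4/19)·(new row 2): 54/19 − (-4/19)·(83/3) = 26/3.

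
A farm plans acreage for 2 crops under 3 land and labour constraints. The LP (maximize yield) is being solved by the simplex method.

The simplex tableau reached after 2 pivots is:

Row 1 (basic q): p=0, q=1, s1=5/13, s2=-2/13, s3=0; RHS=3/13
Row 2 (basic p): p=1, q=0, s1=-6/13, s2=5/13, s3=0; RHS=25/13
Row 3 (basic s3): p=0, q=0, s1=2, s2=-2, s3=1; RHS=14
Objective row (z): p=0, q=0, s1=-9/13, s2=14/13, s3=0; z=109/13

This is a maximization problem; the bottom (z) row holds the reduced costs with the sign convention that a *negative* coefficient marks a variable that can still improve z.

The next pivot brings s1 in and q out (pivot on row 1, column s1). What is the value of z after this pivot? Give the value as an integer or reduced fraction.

44/5

Minimum ratio for s1: (3/13)/(5/13) = 3/5.
z changes by −(z-row coeff of s1)·ratio = −(-9/13)·(3/5) = 27/65.
New z = 109/13 + (27/65) = 44/5.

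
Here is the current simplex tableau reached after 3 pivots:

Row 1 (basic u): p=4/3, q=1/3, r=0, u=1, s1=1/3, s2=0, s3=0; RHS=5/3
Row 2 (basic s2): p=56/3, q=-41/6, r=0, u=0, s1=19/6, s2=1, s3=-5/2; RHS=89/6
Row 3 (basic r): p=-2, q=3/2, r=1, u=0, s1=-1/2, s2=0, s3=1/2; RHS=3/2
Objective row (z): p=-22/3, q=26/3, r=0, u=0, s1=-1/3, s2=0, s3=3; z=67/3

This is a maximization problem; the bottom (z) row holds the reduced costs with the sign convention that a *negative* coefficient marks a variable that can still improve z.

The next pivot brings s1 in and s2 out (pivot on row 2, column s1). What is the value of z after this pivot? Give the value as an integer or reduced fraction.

454/19

Minimum ratio for s1: (89/6)/(19/6) = 89/19.
z changes by −(z-row coeff of s1)·ratio = −(-1/3)·(89/19) = 89/57.
New z = 67/3 + (89/57) = 454/19.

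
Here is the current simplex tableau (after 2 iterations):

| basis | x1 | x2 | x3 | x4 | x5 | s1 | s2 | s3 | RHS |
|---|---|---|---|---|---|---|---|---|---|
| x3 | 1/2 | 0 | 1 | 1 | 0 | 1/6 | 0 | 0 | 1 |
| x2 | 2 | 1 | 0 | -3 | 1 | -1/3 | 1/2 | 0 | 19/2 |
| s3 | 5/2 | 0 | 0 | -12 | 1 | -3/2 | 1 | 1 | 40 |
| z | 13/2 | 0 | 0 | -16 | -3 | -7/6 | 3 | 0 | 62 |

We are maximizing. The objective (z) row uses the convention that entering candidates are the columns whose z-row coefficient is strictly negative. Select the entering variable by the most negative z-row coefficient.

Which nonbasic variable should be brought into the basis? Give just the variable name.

x4

Objective-row coefficients: x1: 13/2, x2: 0, x3: 0, x4: -16, x5: -3, s1: -7/6, s2: 3, s3: 0.
The most negative is -16 in column x4, so x4 enters.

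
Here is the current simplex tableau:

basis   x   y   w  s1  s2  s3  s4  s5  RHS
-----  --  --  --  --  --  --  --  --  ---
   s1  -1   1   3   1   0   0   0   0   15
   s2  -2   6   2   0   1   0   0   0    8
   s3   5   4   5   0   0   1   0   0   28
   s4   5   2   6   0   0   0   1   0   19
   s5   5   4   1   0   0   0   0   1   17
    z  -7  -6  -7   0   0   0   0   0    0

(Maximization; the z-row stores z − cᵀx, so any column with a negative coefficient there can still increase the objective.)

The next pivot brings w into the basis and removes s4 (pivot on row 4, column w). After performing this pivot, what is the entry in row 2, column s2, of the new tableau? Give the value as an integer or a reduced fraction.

1

Pivot element is row 4, column w: 6.
Normalize row 4: new (row 4, s2) = 0/6 = 0.
row 2 ← row 2 − 2·(new row 4): 1 − 2·0 = 1.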